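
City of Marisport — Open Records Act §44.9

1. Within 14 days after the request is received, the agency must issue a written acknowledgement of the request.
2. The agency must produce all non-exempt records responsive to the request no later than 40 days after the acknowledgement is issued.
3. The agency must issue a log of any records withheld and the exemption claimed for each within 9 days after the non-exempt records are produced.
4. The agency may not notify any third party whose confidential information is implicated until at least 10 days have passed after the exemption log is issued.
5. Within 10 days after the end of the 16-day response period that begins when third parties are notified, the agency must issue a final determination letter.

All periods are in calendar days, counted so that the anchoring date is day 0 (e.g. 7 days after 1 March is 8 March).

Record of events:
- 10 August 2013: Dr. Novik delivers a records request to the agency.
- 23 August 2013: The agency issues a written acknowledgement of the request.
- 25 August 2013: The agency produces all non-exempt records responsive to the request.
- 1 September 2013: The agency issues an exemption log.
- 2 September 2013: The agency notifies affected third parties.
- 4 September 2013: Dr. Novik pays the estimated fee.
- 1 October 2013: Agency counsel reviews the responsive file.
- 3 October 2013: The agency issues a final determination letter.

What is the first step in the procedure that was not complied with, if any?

(1) due by 10 August 2013 + 14 days = 24 August 2013; 23 August 2013 is within that limit.
(2) due by 23 August 2013 + 40 days = 2 October 2013; 25 August 2013 is within that limit.
(3) due by 25 August 2013 + 9 days = 3 September 2013; 1 September 2013 is within that limit.
(4) permitted from 1 September 2013 + 10 days = 11 September 2013 onward; done 2 September 2013 — 9 days too early.
The analysis stops there.

Step 4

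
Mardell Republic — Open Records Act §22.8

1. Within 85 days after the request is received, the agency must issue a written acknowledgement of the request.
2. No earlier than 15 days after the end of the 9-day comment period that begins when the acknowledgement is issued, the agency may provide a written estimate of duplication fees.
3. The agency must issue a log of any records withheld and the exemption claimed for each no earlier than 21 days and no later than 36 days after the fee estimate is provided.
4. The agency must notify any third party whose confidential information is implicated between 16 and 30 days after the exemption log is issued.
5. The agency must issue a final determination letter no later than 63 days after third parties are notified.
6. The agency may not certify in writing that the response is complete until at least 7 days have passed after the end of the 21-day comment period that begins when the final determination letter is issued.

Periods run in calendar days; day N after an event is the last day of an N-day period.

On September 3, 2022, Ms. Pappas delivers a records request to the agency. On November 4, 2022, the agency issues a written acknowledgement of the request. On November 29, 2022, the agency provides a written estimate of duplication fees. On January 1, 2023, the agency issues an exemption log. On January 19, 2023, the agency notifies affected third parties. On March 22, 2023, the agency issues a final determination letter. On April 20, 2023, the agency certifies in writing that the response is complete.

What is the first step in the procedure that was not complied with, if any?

None — every step was satisfied

Step 1: 85 days after September 3, 2022 (when the request is received) is November 27, 2022; done November 4, 2022 — timely.
Step 2: the earliest permitted date is 15 days after November 13, 2022 (end of the 9-day comment period, which began when the acknowledgement is issued on November 4, 2022), i.e. November 28, 2022; done November 29, 2022, after the minimum wait.
Step 3: the window is 21–36 days after November 29, 2022 (when the fee estimate is provided), so December 20, 2022 through January 4, 2023; done January 1, 2023 — within the window.
Step 4: the window is 16–30 days after January 1, 2023 (when the exemption log is issued), so January 17, 2023 through January 31, 2023; done January 19, 2023 — within the window.
Step 5: 63 days after January 19, 2023 (when third parties are notified) is March 23, 2023; done March 22, 2023 — timely.
Step 6: the earliest permitted date is 7 days after April 12, 2023 (end of the 21-day comment period, which began when the final determination letter is issued on March 22, 2023), i.e. April 19, 2023; done April 20, 2023 — permitted.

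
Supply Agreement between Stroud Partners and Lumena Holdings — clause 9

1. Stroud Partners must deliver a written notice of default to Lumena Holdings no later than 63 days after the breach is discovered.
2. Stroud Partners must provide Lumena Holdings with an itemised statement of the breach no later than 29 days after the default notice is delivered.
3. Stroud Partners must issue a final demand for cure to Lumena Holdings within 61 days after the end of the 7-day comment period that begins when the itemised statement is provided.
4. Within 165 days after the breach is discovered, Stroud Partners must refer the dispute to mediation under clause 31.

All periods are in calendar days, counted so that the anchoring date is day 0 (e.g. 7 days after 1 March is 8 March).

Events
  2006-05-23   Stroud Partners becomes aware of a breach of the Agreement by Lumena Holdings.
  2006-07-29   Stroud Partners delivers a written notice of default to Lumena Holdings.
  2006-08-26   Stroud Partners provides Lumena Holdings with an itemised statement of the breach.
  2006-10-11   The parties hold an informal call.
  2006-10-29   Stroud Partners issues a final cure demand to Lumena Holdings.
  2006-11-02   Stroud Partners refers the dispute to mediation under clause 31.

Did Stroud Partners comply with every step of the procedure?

(1) due by 2006-05-23 + 63 days = 2006-07-25; not done until 2006-07-29, 4 days after the deadline.

No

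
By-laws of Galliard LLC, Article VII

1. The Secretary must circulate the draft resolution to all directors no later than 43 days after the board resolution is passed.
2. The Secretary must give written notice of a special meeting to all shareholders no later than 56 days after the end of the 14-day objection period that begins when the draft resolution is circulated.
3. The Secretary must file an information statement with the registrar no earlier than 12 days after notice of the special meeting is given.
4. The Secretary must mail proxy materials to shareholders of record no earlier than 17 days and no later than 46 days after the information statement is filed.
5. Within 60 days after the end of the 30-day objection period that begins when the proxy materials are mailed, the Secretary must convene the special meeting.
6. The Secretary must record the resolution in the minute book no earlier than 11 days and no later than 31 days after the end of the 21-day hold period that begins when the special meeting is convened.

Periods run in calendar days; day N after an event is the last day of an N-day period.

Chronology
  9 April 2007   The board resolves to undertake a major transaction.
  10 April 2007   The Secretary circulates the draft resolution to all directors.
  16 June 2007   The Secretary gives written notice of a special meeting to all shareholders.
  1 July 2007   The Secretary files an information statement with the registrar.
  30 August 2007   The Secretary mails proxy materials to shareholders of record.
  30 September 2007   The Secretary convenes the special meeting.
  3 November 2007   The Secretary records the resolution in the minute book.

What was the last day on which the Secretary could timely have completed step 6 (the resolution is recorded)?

21 November 2007

The special meeting is convened on 30 September 2007; the 21-day hold period therefore ends 21 October 2007, and step 6 runs from that date. The window is 11–31 days after 21 October 2007; it closes on 21 November 2007.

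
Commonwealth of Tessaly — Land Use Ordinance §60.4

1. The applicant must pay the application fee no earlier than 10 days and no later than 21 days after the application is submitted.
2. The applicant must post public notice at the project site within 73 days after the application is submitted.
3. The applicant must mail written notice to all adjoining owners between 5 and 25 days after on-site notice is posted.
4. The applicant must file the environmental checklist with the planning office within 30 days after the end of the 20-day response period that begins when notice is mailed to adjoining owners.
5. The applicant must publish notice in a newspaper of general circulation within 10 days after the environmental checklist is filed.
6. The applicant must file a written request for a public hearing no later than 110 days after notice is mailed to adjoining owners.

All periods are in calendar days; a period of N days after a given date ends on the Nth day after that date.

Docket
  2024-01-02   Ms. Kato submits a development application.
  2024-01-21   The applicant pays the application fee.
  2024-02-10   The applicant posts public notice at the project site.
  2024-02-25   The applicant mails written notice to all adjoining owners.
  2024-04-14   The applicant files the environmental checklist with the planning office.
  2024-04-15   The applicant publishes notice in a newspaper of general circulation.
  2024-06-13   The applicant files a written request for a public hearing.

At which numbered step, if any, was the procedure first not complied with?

None — every step was satisfied

Step 1: the window is 10–21 days after 2024-01-02 (when the application is submitted), so 2024-01-12 through 2024-01-23; done 2024-01-21, which is between those dates.
Step 2: 73 days after 2024-01-02 (when the application is submitted) is 2024-03-15; 2024-02-10 is within that limit.
Step 3: the window is 5–25 days after 2024-02-10 (when on-site notice is posted), so 2024-02-15 through 2024-03-06; done 2024-02-25, which is between those dates.
Step 4: 30 days after 2024-03-16 (end of the 20-day response period, which began when notice is mailed to adjoining owners on 2024-02-25) is 2024-04-15; done 2024-04-14 — timely.
Step 5: 10 days after 2024-04-14 (when the environmental checklist is filed) is 2024-04-24; done 2024-04-15 — timely.
Step 6: 110 days after 2024-02-25 (when notice is mailed to adjoining owners) is 2024-06-14; completed 2024-06-13, before the deadline.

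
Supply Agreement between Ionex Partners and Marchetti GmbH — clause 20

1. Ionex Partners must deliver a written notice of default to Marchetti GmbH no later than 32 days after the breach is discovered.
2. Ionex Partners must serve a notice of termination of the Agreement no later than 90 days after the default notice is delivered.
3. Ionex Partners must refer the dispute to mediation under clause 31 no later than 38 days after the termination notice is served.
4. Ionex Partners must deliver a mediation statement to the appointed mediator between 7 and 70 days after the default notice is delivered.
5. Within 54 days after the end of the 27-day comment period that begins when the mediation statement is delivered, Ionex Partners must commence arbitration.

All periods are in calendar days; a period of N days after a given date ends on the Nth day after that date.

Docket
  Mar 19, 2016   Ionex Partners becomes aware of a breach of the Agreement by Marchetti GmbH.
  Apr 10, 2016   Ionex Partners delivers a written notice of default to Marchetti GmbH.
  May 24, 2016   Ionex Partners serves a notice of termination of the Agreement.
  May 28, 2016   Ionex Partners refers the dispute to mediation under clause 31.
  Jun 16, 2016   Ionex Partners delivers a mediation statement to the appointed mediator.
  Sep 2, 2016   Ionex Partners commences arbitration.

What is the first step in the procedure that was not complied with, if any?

Step 1: 32 days after Mar 19, 2016 (when the breach is discovered) is Apr 20, 2016; Apr 10, 2016 is within that limit.
Step 2: 90 days after Apr 10, 2016 (when the default notice is delivered) is Jul 9, 2016; done May 24, 2016 — timely.
Step 3: 38 days after May 24, 2016 (when the termination notice is served) is Jul 1, 2016; completed May 28, 2016, before the deadline.
Step 4: the window is 7–70 days after Apr 10, 2016 (when the default notice is delivered), so Apr 17, 2016 through Jun 19, 2016; Jun 16, 2016 falls inside that range.
Step 5: 54 days after Jul 13, 2016 (end of the 27-day comment period, which began when the mediation statement is delivered on Jun 16, 2016) is Sep 5, 2016; completed Sep 2, 2016, before the deadline.

None — every step was satisfied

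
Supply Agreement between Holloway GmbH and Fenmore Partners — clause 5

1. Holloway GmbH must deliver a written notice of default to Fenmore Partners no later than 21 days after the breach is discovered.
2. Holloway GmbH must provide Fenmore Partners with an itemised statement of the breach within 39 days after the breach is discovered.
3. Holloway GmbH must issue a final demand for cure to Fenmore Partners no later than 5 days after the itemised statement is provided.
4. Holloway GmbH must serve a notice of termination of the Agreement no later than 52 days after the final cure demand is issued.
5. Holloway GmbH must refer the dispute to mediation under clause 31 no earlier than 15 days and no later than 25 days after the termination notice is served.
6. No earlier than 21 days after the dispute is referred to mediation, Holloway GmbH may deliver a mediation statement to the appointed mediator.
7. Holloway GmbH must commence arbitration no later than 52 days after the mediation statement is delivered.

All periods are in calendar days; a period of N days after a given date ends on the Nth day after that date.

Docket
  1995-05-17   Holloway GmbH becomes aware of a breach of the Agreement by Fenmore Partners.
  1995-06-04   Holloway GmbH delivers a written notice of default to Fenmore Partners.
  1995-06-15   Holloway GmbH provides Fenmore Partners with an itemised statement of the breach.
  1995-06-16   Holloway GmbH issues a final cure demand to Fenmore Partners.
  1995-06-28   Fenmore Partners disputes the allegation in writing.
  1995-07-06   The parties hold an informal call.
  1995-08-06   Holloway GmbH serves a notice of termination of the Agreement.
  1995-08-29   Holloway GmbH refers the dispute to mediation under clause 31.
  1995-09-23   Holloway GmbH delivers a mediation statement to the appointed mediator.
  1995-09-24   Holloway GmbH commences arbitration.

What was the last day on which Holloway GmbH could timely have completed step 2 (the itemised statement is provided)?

Step 2 runs from 1995-05-17, when the breach is discovered. 39 days after 1995-05-17 is 1995-06-25.

1995-06-25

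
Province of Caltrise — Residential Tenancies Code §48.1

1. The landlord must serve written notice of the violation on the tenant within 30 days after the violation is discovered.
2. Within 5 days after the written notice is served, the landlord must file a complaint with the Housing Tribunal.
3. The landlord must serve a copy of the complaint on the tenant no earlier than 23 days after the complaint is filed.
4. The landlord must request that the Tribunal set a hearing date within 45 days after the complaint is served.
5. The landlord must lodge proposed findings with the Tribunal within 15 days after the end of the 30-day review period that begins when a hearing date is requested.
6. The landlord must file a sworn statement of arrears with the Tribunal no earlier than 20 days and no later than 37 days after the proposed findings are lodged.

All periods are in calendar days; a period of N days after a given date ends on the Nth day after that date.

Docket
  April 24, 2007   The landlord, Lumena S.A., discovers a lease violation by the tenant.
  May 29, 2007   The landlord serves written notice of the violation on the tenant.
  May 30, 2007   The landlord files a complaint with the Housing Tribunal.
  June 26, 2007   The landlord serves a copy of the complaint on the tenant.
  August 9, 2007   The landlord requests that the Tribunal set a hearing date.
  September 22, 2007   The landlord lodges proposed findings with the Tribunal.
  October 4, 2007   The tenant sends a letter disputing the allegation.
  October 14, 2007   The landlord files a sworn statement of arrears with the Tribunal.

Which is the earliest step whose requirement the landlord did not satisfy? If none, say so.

Step 1 — counting 30 days from April 24, 2007 (when the violation is discovered) gives a deadline of May 24, 2007; not done until May 29, 2007, 5 days after the deadline.

Step 1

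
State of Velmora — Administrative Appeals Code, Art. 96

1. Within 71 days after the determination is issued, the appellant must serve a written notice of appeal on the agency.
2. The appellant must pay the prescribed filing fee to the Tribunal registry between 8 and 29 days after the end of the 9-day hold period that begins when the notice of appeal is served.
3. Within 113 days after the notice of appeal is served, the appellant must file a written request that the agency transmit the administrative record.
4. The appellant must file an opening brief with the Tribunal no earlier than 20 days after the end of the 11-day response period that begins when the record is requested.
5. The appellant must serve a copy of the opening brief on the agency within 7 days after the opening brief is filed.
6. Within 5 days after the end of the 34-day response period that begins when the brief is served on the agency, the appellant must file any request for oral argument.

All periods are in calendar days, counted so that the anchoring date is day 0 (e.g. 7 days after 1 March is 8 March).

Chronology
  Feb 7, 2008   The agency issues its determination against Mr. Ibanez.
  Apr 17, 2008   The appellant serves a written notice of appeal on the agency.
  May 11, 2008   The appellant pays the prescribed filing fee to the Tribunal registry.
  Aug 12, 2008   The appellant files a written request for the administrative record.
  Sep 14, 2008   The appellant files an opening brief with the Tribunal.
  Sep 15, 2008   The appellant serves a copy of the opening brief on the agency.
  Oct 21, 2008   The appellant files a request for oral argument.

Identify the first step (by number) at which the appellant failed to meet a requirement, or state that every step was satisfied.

Step 3

Step 1 — counting 71 days from Feb 7, 2008 (when the determination is issued) gives a deadline of Apr 18, 2008; done Apr 17, 2008 — timely.
Step 2 — 8 and 29 days from Apr 26, 2008 (end of the 9-day hold period, which began when the notice of appeal is served on Apr 17, 2008) are May 4, 2008 and May 25, 2008 respectively; May 11, 2008 falls inside that range.
Step 3 — counting 113 days from Apr 17, 2008 (when the notice of appeal is served) gives a deadline of Aug 8, 2008; not done until Aug 12, 2008, 4 days after the deadline.
The procedure was therefore not followed at step 3.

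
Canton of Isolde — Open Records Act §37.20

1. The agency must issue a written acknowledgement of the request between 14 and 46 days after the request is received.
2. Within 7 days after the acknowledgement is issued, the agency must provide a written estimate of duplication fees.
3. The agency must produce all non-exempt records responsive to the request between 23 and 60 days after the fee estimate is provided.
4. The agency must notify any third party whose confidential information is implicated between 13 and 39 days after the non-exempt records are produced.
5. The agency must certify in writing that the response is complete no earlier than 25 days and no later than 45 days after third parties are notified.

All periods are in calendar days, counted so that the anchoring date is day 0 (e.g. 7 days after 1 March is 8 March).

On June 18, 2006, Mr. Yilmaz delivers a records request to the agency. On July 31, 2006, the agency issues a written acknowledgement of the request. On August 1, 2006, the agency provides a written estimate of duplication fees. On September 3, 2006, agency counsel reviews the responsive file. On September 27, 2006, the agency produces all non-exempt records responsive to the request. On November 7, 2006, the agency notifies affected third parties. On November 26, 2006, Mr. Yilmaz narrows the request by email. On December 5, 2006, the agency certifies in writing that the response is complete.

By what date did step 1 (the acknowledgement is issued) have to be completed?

August 3, 2006

Step 1 runs from June 18, 2006, when the request is received. The window is 14–46 days after June 18, 2006; it closes on August 3, 2006.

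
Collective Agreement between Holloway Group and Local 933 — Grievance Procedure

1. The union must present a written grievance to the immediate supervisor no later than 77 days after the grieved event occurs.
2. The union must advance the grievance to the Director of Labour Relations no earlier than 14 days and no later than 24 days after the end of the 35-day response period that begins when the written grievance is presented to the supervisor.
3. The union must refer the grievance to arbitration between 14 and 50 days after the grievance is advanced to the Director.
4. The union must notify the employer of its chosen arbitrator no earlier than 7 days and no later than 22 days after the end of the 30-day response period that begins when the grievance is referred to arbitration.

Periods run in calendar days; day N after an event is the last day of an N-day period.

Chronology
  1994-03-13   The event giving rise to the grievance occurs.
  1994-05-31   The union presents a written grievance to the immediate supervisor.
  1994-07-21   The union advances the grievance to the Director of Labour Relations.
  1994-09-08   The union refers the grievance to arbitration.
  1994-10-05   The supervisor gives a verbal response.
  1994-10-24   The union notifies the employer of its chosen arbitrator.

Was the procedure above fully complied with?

Step 1 — counting 77 days from 1994-03-13 (when the grieved event occurs) gives a deadline of 1994-05-29; 1994-05-31 misses that deadline by 2 days.
The analysis stops there.

No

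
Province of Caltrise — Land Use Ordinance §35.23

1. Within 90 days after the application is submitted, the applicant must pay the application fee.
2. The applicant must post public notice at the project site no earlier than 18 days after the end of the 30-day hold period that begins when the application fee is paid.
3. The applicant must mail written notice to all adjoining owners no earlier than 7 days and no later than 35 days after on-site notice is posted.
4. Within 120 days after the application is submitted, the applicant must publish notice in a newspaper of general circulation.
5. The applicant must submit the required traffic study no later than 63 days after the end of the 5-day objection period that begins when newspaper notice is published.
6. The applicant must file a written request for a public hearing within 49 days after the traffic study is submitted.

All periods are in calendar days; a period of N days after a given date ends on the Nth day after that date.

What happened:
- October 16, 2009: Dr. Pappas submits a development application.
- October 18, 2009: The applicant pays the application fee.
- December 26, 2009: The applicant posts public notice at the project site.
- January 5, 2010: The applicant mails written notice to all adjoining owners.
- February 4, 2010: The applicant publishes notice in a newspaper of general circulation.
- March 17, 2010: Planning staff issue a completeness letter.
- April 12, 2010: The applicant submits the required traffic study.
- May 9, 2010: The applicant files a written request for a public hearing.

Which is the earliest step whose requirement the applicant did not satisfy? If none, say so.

Step 1 — counting 90 days from October 16, 2009 (when the application is submitted) gives a deadline of January 14, 2010; October 18, 2009 is within that limit.
Step 2 — must wait 18 days from November 17, 2009 (end of the 30-day hold period, which began when the application fee is paid on October 18, 2009), so not before December 5, 2009; December 26, 2009 is on or after that date.
Step 3 — 7 and 35 days from December 26, 2009 (when on-site notice is posted) are January 2, 2010 and January 30, 2010 respectively; January 5, 2010 falls inside that range.
Step 4 — counting 120 days from October 16, 2009 (when the application is submitted) gives a deadline of February 13, 2010; completed February 4, 2010, before the deadline.
Step 5 — counting 63 days from February 9, 2010 (end of the 5-day objection period, which began when newspaper notice is published on February 4, 2010) gives a deadline of April 13, 2010; completed April 12, 2010, before the deadline.
Step 6 — counting 49 days from April 12, 2010 (when the traffic study is submitted) gives a deadline of May 31, 2010; May 9, 2010 is within that limit.

None — every step was satisfied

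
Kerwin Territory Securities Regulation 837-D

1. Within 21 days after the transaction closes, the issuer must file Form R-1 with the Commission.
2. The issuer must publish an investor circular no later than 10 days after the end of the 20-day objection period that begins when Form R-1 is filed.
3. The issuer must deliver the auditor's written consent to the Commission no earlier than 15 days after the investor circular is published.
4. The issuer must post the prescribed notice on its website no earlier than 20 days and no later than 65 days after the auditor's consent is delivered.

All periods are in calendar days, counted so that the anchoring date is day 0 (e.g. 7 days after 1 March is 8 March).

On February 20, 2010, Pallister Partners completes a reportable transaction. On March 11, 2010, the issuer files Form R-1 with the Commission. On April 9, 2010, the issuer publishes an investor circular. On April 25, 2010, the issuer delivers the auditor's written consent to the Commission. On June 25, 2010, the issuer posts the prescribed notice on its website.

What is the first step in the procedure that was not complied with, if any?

Step 1: 21 days after February 20, 2010 (when the transaction closes) is March 13, 2010; done March 11, 2010 — timely.
Step 2: 10 days after March 31, 2010 (end of the 20-day objection period, which began when Form R-1 is filed on March 11, 2010) is April 10, 2010; done April 9, 2010 — timely.
Step 3: the earliest permitted date is 15 days after April 9, 2010 (when the investor circular is published), i.e. April 24, 2010; done April 25, 2010, after the minimum wait.
Step 4: the window is 20–65 days after April 25, 2010 (when the auditor's consent is delivered), so May 15, 2010 through June 29, 2010; done June 25, 2010, which is between those dates.

None — every step was satisfied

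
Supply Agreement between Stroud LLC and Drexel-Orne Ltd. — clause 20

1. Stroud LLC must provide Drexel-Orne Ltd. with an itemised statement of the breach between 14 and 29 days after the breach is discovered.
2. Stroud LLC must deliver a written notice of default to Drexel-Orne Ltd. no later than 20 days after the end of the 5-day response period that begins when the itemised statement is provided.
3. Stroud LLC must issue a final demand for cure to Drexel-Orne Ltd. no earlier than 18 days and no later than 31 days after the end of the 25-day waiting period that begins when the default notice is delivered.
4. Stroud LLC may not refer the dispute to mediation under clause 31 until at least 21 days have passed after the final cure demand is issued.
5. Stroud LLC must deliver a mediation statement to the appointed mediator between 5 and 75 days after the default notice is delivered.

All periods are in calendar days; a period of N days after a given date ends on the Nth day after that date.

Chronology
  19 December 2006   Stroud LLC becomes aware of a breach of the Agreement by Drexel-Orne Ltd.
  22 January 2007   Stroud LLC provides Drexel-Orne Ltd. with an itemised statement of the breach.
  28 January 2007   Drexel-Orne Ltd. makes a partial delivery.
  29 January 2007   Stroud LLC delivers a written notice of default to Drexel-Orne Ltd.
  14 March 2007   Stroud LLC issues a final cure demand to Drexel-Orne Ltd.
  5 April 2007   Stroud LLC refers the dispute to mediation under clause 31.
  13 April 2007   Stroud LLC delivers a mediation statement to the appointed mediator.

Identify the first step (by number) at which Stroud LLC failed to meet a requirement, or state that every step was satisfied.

Step 1

(1) the permitted window runs from 19 December 2006 + 14 = 2 January 2007 to 19 December 2006 + 29 = 17 January 2007; done 22 January 2007 — 5 days after the window closed.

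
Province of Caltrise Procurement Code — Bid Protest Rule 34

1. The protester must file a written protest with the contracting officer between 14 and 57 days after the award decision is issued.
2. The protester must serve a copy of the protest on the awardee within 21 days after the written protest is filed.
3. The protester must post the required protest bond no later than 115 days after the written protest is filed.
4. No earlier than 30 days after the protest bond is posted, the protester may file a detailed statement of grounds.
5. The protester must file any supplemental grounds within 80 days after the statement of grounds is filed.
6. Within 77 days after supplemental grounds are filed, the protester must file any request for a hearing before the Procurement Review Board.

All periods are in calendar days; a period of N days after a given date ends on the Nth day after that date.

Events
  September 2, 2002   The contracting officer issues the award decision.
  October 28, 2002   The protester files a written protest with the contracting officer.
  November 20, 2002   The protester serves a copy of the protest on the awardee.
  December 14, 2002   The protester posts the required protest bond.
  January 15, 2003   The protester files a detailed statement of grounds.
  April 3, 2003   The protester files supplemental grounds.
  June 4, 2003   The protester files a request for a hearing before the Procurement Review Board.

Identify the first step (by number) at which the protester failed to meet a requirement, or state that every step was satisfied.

Step 2

Step 1 — 14 and 57 days from September 2, 2002 (when the award decision is issued) are September 16, 2002 and October 29, 2002 respectively; done October 28, 2002, which is between those dates.
Step 2 — counting 21 days from October 28, 2002 (when the written protest is filed) gives a deadline of November 18, 2002; November 20, 2002 misses that deadline by 2 days.
That is the first point of non-compliance.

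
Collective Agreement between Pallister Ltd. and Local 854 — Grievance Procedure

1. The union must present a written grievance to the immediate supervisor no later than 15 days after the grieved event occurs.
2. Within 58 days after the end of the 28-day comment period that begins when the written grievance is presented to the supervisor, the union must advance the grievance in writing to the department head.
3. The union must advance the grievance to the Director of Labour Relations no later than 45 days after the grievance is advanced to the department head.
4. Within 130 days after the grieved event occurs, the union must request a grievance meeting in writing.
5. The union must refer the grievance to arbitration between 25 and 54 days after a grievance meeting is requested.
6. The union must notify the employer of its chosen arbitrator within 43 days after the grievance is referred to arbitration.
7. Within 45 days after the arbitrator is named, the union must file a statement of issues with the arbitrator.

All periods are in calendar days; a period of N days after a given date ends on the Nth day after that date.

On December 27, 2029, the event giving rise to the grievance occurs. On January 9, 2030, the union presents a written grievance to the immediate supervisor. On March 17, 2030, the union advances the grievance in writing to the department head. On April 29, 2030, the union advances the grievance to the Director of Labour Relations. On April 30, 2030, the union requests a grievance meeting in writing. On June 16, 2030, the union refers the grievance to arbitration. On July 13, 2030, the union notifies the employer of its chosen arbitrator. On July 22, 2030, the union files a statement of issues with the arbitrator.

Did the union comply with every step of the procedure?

Yes

Step 1: 15 days after December 27, 2029 (when the grieved event occurs) is January 11, 2030; January 9, 2030 is within that limit.
Step 2: 58 days after February 6, 2030 (end of the 28-day comment period, which began when the written grievance is presented to the supervisor on January 9, 2030) is April 5, 2030; March 17, 2030 is within that limit.
Step 3: 45 days after March 17, 2030 (when the grievance is advanced to the department head) is May 1, 2030; done April 29, 2030 — timely.
Step 4: 130 days after December 27, 2029 (when the grieved event occurs) is May 6, 2030; done April 30, 2030 — timely.
Step 5: the window is 25–54 days after April 30, 2030 (when a grievance meeting is requested), so May 25, 2030 through June 23, 2030; done June 16, 2030, which is between those dates.
Step 6: 43 days after June 16, 2030 (when the grievance is referred to arbitration) is July 29, 2030; done July 13, 2030 — timely.
Step 7: 45 days after July 13, 2030 (when the arbitrator is named) is August 27, 2030; done July 22, 2030 — timely.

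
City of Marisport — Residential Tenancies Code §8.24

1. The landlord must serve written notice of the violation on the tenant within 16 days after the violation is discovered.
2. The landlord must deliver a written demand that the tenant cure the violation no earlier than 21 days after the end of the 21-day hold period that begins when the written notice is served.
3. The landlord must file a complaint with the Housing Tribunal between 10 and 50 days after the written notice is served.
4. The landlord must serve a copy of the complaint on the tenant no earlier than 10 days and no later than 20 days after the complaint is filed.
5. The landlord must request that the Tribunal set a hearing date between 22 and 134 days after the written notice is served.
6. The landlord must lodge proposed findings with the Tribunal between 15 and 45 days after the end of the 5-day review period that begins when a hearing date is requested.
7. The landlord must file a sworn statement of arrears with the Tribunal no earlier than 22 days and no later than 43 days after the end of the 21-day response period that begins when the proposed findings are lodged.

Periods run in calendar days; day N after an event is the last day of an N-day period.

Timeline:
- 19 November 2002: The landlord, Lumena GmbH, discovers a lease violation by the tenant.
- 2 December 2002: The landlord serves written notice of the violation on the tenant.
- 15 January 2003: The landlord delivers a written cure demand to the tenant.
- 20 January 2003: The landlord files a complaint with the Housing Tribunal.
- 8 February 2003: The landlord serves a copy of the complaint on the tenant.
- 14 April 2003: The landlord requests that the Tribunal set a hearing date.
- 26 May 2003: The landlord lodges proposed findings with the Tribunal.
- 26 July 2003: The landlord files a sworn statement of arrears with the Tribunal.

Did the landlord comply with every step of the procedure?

Yes

(1) due by 19 November 2002 + 16 days = 5 December 2002; completed 2 December 2002, before the deadline.
(2) permitted from 23 December 2002 + 21 days = 13 January 2003 onward; done 15 January 2003, after the minimum wait.
(3) the permitted window runs from 2 December 2002 + 10 = 12 December 2002 to 2 December 2002 + 50 = 21 January 2003; done 20 January 2003 — within the window.
(4) the permitted window runs from 20 January 2003 + 10 = 30 January 2003 to 20 January 2003 + 20 = 9 February 2003; done 8 February 2003, which is between those dates.
(5) the permitted window runs from 2 December 2002 + 22 = 24 December 2002 to 2 December 2002 + 134 = 15 April 2003; 14 April 2003 falls inside that range.
(6) the permitted window runs from 19 April 2003 + 15 = 4 May 2003 to 19 April 2003 + 45 = 3 June 2003; done 26 May 2003, which is between those dates.
(7) the permitted window runs from 16 June 2003 + 22 = 8 July 2003 to 16 June 2003 + 43 = 29 July 2003; done 26 July 2003, which is between those dates.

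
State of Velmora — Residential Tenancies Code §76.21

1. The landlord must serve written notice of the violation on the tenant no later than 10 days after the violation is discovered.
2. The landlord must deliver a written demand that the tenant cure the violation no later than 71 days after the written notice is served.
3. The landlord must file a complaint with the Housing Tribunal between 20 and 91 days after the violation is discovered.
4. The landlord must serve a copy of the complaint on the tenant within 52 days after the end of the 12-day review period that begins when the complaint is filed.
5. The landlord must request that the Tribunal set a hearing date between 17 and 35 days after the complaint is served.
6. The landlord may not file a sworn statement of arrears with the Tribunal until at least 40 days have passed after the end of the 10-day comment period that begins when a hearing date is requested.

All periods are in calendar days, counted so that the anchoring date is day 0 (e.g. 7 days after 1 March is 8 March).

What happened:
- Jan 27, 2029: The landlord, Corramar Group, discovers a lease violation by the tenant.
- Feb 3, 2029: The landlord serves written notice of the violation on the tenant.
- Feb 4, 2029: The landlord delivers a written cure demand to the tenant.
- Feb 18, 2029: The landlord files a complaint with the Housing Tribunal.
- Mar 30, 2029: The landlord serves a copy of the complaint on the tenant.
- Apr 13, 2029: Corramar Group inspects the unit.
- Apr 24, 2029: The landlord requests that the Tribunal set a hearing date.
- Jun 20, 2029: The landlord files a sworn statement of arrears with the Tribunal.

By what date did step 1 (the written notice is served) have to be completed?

Step 1 runs from Jan 27, 2029, when the violation is discovered. 10 days after Jan 27, 2029 is Feb 6, 2029.

Feb 6, 2029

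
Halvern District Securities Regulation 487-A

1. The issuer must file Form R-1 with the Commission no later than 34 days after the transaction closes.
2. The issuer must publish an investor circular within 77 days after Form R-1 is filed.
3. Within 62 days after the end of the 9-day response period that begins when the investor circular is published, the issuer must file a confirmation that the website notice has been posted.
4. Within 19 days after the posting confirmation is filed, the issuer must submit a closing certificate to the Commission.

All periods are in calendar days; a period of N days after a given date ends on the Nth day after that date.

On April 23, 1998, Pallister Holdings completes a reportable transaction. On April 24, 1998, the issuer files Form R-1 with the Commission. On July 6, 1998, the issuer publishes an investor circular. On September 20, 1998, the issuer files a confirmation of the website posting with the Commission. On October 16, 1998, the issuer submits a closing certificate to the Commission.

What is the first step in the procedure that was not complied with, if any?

(1) due by April 23, 1998 + 34 days = May 27, 1998; April 24, 1998 is within that limit.
(2) due by April 24, 1998 + 77 days = July 10, 1998; July 6, 1998 is within that limit.
(3) due by July 15, 1998 + 62 days = September 15, 1998; September 20, 1998 misses that deadline by 5 days.
That is the first point of non-compliance.

Step 3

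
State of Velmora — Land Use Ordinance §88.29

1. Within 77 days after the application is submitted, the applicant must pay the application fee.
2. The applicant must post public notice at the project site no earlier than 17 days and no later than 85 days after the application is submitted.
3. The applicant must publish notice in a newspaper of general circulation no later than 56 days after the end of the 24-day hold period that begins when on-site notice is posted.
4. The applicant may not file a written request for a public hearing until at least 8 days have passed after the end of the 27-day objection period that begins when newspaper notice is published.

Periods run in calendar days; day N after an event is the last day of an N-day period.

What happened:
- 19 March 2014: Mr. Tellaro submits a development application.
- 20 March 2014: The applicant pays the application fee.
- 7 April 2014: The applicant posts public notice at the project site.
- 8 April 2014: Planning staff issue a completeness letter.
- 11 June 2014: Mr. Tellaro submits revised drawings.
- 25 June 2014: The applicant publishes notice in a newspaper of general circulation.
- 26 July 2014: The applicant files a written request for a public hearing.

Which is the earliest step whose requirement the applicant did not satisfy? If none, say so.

Step 4

Step 1: 77 days after 19 March 2014 (when the application is submitted) is 4 June 2014; done 20 March 2014 — timely.
Step 2: the window is 17–85 days after 19 March 2014 (when the application is submitted), so 5 April 2014 through 12 June 2014; 7 April 2014 falls inside that range.
Step 3: 56 days after 1 May 2014 (end of the 24-day hold period, which began when on-site notice is posted on 7 April 2014) is 26 June 2014; done 25 June 2014 — timely.
Step 4: the earliest permitted date is 8 days after 22 July 2014 (end of the 27-day objection period, which began when newspaper notice is published on 25 June 2014), i.e. 30 July 2014; acted on 26 July 2014, 4 days prematurely.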